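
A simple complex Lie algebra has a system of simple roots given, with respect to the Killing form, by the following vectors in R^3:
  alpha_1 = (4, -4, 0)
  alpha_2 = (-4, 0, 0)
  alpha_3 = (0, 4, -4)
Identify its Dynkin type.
type B_3

Compute the Cartan integers a_ij = 2(alpha_i, alpha_j)/(alpha_j, alpha_j); the resulting 3x3 Cartan matrix is
[[2, -2, -1], [-1, 2, 0], [-1, 0, 2]].
The roots have two lengths (squared-length ratio 2:1); the short ones are alpha_{2}. The associated Dynkin diagram is a chain of 3 nodes with a double edge at one end; the terminal node there is the unique short simple root (B_3), so the type is B_3 (the algebra so(7)).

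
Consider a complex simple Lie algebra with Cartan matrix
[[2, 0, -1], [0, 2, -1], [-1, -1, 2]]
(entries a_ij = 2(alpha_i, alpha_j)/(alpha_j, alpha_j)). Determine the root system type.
The matrix has rank 3 with 2's on the diagonal. Reading the off-diagonal entries as Dynkin edges (a single edge where a_ij = a_ji = -1; a double or triple edge where a_ij * a_ji = 2 or 3), the diagram is a chain of 3 nodes with single edges (A_3). One simple-root ordering that puts it in standard form is (alpha_2, alpha_3, alpha_1). So the algebra is type A_3, i.e. sl(4).

type A_3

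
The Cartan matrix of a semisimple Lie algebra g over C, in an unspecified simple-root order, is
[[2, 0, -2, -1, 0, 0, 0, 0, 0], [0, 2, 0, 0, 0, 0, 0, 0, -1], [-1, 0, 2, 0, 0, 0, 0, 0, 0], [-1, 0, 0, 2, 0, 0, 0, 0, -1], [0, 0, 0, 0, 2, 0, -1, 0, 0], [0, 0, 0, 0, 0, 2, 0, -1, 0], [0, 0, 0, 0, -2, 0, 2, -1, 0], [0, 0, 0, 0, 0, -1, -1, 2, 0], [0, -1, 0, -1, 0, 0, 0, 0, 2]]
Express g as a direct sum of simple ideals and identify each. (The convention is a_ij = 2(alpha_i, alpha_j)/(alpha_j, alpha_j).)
The diagram associated to this matrix has two connected components: the simple roots {alpha_5, alpha_6, alpha_7, alpha_8} form a chain of 4 nodes with a double edge at one end; the terminal node there is the unique short simple root (B_4), and {alpha_1, alpha_2, alpha_3, alpha_4, alpha_9} form a chain of 5 nodes with a double edge at one end; the terminal node there is the unique short simple root (B_5). A semisimple Lie algebra decomposes uniquely as the direct sum of simple ideals, one per connected component of its Dynkin diagram, so g ≅ B_4 ⊕ B_5 (dimension 36 + 55 = 91).

type B_4 + type B_5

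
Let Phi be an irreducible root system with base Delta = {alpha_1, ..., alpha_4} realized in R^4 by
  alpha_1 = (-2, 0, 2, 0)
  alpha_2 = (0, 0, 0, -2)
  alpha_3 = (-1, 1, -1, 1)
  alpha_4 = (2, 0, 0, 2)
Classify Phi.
Compute the Cartan integers a_ij = 2(alpha_i, alpha_j)/(alpha_j, alpha_j); the resulting 4x4 Cartan matrix is
[[2, 0, 0, -1], [0, 2, -1, -1], [0, -1, 2, 0], [-1, -2, 0, 2]].
The roots have two lengths (squared-length ratio 2:1); the short ones are alpha_{2,3}. The associated Dynkin diagram is a chain of 4 nodes with a double edge between the middle two (F_4), so the type is F_4.

F_4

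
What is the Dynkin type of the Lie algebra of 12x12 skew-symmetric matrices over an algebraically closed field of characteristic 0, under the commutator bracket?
D_6 (so(12))

This is so(12) with 12 even, which has dimension 12(12-1)/2 = 66 and rank 12/2 = 6. In the classification of classical Lie algebras, the orthogonal algebra so(2n) in an even number of variables has type D_n; here n = 6, so the Dynkin diagram is a chain of 4 nodes with a fork of two nodes at one end (D_6). Hence the type is D_6.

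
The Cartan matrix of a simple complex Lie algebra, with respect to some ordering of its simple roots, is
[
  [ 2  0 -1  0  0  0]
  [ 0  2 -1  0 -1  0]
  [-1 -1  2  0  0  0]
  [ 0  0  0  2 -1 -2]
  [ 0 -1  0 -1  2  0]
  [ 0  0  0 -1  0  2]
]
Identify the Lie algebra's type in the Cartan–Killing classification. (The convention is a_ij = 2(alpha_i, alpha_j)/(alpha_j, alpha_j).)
The matrix has rank 6 with 2's on the diagonal. Reading the off-diagonal entries as Dynkin edges (a single edge where a_ij = a_ji = -1; a double or triple edge where a_ij * a_ji = 2 or 3), the diagram is a chain of 6 nodes with a double edge at one end; the terminal node there is the unique short simple root (B_6). One simple-root ordering that puts it in standard form is (alpha_1, alpha_3, alpha_2, alpha_5, alpha_4, alpha_6). So the algebra is type B_6, i.e. so(13).

B_6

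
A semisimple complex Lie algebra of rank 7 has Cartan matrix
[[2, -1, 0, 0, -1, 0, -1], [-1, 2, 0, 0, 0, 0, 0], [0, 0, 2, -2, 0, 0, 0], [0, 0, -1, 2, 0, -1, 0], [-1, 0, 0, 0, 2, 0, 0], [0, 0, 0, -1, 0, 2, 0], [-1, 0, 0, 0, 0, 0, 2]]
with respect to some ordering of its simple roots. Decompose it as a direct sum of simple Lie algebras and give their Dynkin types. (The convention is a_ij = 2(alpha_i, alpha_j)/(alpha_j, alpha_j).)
The diagram associated to this matrix has two connected components: the simple roots {alpha_3, alpha_4, alpha_6} form a chain of 3 nodes with a double edge at one end; the terminal node there is the unique long simple root (C_3), and {alpha_1, alpha_2, alpha_5, alpha_7} form a chain of 2 nodes with a fork of two nodes at one end (D_4). A semisimple Lie algebra decomposes uniquely as the direct sum of simple ideals, one per connected component of its Dynkin diagram, so g ≅ C_3 ⊕ D_4 (dimension 21 + 28 = 49).

C3 ⊕ D4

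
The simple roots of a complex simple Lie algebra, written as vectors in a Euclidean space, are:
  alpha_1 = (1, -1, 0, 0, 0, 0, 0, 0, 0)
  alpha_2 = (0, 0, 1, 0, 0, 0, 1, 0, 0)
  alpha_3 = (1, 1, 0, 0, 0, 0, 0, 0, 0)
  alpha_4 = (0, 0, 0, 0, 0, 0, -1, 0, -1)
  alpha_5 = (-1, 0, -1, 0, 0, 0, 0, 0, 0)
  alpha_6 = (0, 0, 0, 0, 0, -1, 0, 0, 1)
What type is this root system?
Compute the Cartan integers a_ij = 2(alpha_i, alpha_j)/(alpha_j, alpha_j); the resulting 6x6 Cartan matrix is
[[2, 0, 0, 0, -1, 0], [0, 2, 0, -1, -1, 0], [0, 0, 2, 0, -1, 0], [0, -1, 0, 2, 0, -1], [-1, -1, -1, 0, 2, 0], [0, 0, 0, -1, 0, 2]].
All simple roots have the same length, so the diagram is simply laced. The associated Dynkin diagram is a chain of 4 nodes with a fork of two nodes at one end (D_6), so the type is D_6 (the algebra so(12)).

D_6 (so(12))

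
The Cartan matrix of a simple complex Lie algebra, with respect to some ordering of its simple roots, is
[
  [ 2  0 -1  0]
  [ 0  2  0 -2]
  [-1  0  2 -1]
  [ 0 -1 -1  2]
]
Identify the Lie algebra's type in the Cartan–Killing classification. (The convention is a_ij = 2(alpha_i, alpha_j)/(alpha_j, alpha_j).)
The matrix has rank 4 with 2's on the diagonal. Reading the off-diagonal entries as Dynkin edges (a single edge where a_ij = a_ji = -1; a double or triple edge where a_ij * a_ji = 2 or 3), the diagram is a chain of 4 nodes with a double edge at one end; the terminal node there is the unique long simple root (C_4). One simple-root ordering that puts it in standard form is (alpha_1, alpha_3, alpha_4, alpha_2). So the algebra is type C_4, i.e. sp(8).

type C_4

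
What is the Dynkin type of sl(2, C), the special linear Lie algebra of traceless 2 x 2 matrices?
A1

This is sl(2), which has dimension 2^2 - 1 = 3 and rank 2 - 1 = 1 (a Cartan subalgebra is the diagonal traceless matrices). In the classification of classical Lie algebras, the special linear algebra sl(n+1) has type A_n; here n = 1, so the Dynkin diagram is a chain of 1 nodes with single edges (A_1). Hence the type is A_1.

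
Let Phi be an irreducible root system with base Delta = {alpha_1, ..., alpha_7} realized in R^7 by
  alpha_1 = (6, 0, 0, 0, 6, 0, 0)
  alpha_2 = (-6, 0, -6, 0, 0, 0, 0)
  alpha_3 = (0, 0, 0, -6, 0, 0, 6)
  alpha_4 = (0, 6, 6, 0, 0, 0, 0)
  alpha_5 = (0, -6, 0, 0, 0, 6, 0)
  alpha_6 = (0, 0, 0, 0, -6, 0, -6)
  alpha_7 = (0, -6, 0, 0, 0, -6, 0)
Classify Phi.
Compute the Cartan integers a_ij = 2(alpha_i, alpha_j)/(alpha_j, alpha_j); the resulting 7x7 Cartan matrix is
[[2, -1, 0, 0, 0, -1, 0], [-1, 2, 0, -1, 0, 0, 0], [0, 0, 2, 0, 0, -1, 0], [0, -1, 0, 2, -1, 0, -1], [0, 0, 0, -1, 2, 0, 0], [-1, 0, -1, 0, 0, 2, 0], [0, 0, 0, -1, 0, 0, 2]].
All simple roots have the same length, so the diagram is simply laced. The associated Dynkin diagram is a chain of 5 nodes with a fork of two nodes at one end (D_7), so the type is D_7 (the algebra so(14)).

D_7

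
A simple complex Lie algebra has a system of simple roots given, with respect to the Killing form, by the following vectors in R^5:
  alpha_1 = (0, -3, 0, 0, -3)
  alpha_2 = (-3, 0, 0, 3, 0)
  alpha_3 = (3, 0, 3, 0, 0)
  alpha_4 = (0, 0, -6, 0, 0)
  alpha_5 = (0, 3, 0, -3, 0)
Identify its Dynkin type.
C5

Compute the Cartan integers a_ij = 2(alpha_i, alpha_j)/(alpha_j, alpha_j); the resulting 5x5 Cartan matrix is
[[2, 0, 0, 0, -1], [0, 2, -1, 0, -1], [0, -1, 2, -1, 0], [0, 0, -2, 2, 0], [-1, -1, 0, 0, 2]].
The roots have two lengths (squared-length ratio 2:1); the short ones are alpha_{1,2,3,5}. The associated Dynkin diagram is a chain of 5 nodes with a double edge at one end; the terminal node there is the unique long simple root (C_5), so the type is C_5 (the algebra sp(10)).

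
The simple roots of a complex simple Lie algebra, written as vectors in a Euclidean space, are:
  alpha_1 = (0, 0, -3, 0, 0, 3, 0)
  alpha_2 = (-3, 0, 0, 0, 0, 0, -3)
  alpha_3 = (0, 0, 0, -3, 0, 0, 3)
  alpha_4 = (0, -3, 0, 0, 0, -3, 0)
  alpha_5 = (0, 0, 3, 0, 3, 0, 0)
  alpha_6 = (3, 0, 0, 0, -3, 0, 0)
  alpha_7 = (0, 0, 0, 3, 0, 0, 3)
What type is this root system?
D7

Compute the Cartan integers a_ij = 2(alpha_i, alpha_j)/(alpha_j, alpha_j); the resulting 7x7 Cartan matrix is
[[2, 0, 0, -1, -1, 0, 0], [0, 2, -1, 0, 0, -1, -1], [0, -1, 2, 0, 0, 0, 0], [-1, 0, 0, 2, 0, 0, 0], [-1, 0, 0, 0, 2, -1, 0], [0, -1, 0, 0, -1, 2, 0], [0, -1, 0, 0, 0, 0, 2]].
All simple roots have the same length, so the diagram is simply laced. The associated Dynkin diagram is a chain of 5 nodes with a fork of two nodes at one end (D_7), so the type is D_7 (the algebra so(14)).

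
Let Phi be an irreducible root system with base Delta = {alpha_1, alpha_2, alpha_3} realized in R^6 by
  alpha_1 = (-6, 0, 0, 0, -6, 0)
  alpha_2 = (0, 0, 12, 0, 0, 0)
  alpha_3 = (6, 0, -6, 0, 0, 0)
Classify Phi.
Compute the Cartan integers a_ij = 2(alpha_i, alpha_j)/(alpha_j, alpha_j); the resulting 3x3 Cartan matrix is
[[2, 0, -1], [0, 2, -2], [-1, -1, 2]].
The roots have two lengths (squared-length ratio 2:1); the short ones are alpha_{1,3}. The associated Dynkin diagram is a chain of 3 nodes with a double edge at one end; the terminal node there is the unique long simple root (C_3), so the type is C_3 (the algebra sp(6)).

type C_3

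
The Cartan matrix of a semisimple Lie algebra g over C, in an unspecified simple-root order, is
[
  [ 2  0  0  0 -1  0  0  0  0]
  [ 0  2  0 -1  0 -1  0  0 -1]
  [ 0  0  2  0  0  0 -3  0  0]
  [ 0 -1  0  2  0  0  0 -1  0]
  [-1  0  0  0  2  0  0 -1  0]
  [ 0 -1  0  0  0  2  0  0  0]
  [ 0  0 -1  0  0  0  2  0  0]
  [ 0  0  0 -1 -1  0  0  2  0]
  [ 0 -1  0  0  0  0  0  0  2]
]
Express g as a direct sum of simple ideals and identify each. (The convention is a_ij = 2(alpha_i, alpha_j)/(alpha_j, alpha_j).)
D_7 + G_2

The diagram associated to this matrix has two connected components: the simple roots {alpha_1, alpha_2, alpha_4, alpha_5, alpha_6, alpha_8, alpha_9} form a chain of 5 nodes with a fork of two nodes at one end (D_7), and {alpha_3, alpha_7} form two nodes joined by a triple edge (G_2). A semisimple Lie algebra decomposes uniquely as the direct sum of simple ideals, one per connected component of its Dynkin diagram, so g ≅ D_7 ⊕ G_2 (dimension 91 + 14 = 105).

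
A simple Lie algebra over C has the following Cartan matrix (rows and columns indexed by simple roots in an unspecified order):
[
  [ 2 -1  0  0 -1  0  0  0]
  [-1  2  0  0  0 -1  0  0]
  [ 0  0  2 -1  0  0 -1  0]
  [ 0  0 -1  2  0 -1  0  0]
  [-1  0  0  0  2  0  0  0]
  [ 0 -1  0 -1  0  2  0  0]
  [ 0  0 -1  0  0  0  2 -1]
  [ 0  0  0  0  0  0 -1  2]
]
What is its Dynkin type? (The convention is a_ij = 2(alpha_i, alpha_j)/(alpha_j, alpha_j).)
A_8 (sl(9))

The matrix has rank 8 with 2's on the diagonal. Reading the off-diagonal entries as Dynkin edges (a single edge where a_ij = a_ji = -1; a double or triple edge where a_ij * a_ji = 2 or 3), the diagram is a chain of 8 nodes with single edges (A_8). One simple-root ordering that puts it in standard form is (alpha_5, alpha_1, alpha_2, alpha_6, alpha_4, alpha_3, alpha_7, alpha_8). So the algebra is type A_8, i.e. sl(9).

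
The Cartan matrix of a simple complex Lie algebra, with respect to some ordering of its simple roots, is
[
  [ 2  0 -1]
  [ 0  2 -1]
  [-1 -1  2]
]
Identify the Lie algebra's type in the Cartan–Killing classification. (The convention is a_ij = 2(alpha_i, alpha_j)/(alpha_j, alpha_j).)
A_3

The matrix has rank 3 with 2's on the diagonal. Reading the off-diagonal entries as Dynkin edges (a single edge where a_ij = a_ji = -1; a double or triple edge where a_ij * a_ji = 2 or 3), the diagram is a chain of 3 nodes with single edges (A_3). One simple-root ordering that puts it in standard form is (alpha_2, alpha_3, alpha_1). So the algebra is type A_3, i.e. sl(4).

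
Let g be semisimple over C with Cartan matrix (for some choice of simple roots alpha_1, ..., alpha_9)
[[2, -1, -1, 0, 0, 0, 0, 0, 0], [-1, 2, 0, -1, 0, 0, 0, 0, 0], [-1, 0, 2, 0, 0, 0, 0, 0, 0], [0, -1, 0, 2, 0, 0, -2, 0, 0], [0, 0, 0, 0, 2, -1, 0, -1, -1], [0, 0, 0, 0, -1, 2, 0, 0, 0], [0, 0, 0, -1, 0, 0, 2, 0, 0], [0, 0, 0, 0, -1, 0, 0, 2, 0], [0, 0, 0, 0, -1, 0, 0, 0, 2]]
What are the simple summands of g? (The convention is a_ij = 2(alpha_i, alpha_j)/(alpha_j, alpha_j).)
type B_5 + type D_4

The diagram associated to this matrix has two connected components: the simple roots {alpha_1, alpha_2, alpha_3, alpha_4, alpha_7} form a chain of 5 nodes with a double edge at one end; the terminal node there is the unique short simple root (B_5), and {alpha_5, alpha_6, alpha_8, alpha_9} form a chain of 2 nodes with a fork of two nodes at one end (D_4). A semisimple Lie algebra decomposes uniquely as the direct sum of simple ideals, one per connected component of its Dynkin diagram, so g ≅ B_5 ⊕ D_4 (dimension 55 + 28 = 83).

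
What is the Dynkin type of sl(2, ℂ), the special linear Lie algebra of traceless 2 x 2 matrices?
This is sl(2), which has dimension 2^2 - 1 = 3 and rank 2 - 1 = 1 (a Cartan subalgebra is the diagonal traceless matrices). In the classification of classical Lie algebras, the special linear algebra sl(n+1) has type A_n; here n = 1, so the Dynkin diagram is a chain of 1 nodes with single edges (A_1). Hence the type is A_1.

A_1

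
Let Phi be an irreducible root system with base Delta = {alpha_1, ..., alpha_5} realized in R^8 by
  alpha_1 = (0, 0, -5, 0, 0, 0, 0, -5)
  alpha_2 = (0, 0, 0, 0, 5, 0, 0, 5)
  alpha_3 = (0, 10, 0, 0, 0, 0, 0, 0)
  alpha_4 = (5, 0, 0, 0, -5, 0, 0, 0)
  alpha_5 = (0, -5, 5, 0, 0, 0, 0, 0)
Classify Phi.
C_5

Compute the Cartan integers a_ij = 2(alpha_i, alpha_j)/(alpha_j, alpha_j); the resulting 5x5 Cartan matrix is
[[2, -1, 0, 0, -1], [-1, 2, 0, -1, 0], [0, 0, 2, 0, -2], [0, -1, 0, 2, 0], [-1, 0, -1, 0, 2]].
The roots have two lengths (squared-length ratio 2:1); the short ones are alpha_{1,2,4,5}. The associated Dynkin diagram is a chain of 5 nodes with a double edge at one end; the terminal node there is the unique long simple root (C_5), so the type is C_5 (the algebra sp(10)).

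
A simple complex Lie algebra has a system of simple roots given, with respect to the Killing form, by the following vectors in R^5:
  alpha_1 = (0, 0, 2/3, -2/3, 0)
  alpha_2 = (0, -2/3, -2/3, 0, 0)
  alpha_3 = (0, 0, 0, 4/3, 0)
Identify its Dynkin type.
Compute the Cartan integers a_ij = 2(alpha_i, alpha_j)/(alpha_j, alpha_j); the resulting 3x3 Cartan matrix is
[[2, -1, -1], [-1, 2, 0], [-2, 0, 2]].
The roots have two lengths (squared-length ratio 2:1); the short ones are alpha_{1,2}. The associated Dynkin diagram is a chain of 3 nodes with a double edge at one end; the terminal node there is the unique long simple root (C_3), so the type is C_3 (the algebra sp(6)).

C_3 (sp(6))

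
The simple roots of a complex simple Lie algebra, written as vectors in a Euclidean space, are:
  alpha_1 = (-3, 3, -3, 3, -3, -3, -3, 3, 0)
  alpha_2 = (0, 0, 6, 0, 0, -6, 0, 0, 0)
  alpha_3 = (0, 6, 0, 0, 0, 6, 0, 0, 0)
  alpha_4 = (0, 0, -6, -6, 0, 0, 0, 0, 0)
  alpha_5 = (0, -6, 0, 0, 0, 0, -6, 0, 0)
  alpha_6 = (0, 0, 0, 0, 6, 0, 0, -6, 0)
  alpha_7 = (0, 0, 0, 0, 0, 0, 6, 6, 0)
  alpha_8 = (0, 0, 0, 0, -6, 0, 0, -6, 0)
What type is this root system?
E_8

Compute the Cartan integers a_ij = 2(alpha_i, alpha_j)/(alpha_j, alpha_j); the resulting 8x8 Cartan matrix is
[[2, 0, 0, 0, 0, -1, 0, 0], [0, 2, -1, -1, 0, 0, 0, 0], [0, -1, 2, 0, -1, 0, 0, 0], [0, -1, 0, 2, 0, 0, 0, 0], [0, 0, -1, 0, 2, 0, -1, 0], [-1, 0, 0, 0, 0, 2, -1, 0], [0, 0, 0, 0, -1, -1, 2, -1], [0, 0, 0, 0, 0, 0, -1, 2]].
All simple roots have the same length, so the diagram is simply laced. The associated Dynkin diagram is a chain of 7 nodes with one extra node attached to the third node from one end (E_8), so the type is E_8.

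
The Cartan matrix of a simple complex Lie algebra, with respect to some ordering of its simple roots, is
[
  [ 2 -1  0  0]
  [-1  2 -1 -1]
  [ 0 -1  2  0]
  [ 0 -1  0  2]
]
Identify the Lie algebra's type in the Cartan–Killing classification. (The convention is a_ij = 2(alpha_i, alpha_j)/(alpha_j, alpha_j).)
D4

The matrix has rank 4 with 2's on the diagonal. Reading the off-diagonal entries as Dynkin edges (a single edge where a_ij = a_ji = -1; a double or triple edge where a_ij * a_ji = 2 or 3), the diagram is a chain of 2 nodes with a fork of two nodes at one end (D_4). One simple-root ordering that puts it in standard form is (alpha_3, alpha_2, alpha_1, alpha_4). So the algebra is type D_4, i.e. so(8).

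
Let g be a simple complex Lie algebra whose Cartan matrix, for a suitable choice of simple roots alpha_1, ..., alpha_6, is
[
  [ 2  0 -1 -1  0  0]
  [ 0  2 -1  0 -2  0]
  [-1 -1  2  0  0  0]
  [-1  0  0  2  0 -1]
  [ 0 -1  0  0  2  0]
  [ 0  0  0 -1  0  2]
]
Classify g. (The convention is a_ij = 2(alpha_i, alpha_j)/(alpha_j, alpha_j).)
type B_6

The matrix has rank 6 with 2's on the diagonal. Reading the off-diagonal entries as Dynkin edges (a single edge where a_ij = a_ji = -1; a double or triple edge where a_ij * a_ji = 2 or 3), the diagram is a chain of 6 nodes with a double edge at one end; the terminal node there is the unique short simple root (B_6). One simple-root ordering that puts it in standard form is (alpha_6, alpha_4, alpha_1, alpha_3, alpha_2, alpha_5). So the algebra is type B_6, i.e. so(13).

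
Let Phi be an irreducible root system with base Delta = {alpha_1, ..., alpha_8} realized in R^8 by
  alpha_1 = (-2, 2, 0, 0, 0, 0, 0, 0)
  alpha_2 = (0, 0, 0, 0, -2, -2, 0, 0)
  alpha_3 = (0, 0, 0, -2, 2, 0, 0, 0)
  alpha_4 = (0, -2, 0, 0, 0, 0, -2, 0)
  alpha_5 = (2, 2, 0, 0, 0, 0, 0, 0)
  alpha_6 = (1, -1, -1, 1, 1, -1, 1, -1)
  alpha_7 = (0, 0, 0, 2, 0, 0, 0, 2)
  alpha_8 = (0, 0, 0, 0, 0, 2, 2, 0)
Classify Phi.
Compute the Cartan integers a_ij = 2(alpha_i, alpha_j)/(alpha_j, alpha_j); the resulting 8x8 Cartan matrix is
[[2, 0, 0, -1, 0, -1, 0, 0], [0, 2, -1, 0, 0, 0, 0, -1], [0, -1, 2, 0, 0, 0, -1, 0], [-1, 0, 0, 2, -1, 0, 0, -1], [0, 0, 0, -1, 2, 0, 0, 0], [-1, 0, 0, 0, 0, 2, 0, 0], [0, 0, -1, 0, 0, 0, 2, 0], [0, -1, 0, -1, 0, 0, 0, 2]].
All simple roots have the same length, so the diagram is simply laced. The associated Dynkin diagram is a chain of 7 nodes with one extra node attached to the third node from one end (E_8), so the type is E_8.

E_8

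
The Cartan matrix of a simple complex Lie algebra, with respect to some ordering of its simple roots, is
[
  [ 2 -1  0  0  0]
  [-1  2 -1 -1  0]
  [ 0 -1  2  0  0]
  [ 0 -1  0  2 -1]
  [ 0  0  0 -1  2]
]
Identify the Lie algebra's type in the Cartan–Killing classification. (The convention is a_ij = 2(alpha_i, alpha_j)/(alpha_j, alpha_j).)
The matrix has rank 5 with 2's on the diagonal. Reading the off-diagonal entries as Dynkin edges (a single edge where a_ij = a_ji = -1; a double or triple edge where a_ij * a_ji = 2 or 3), the diagram is a chain of 3 nodes with a fork of two nodes at one end (D_5). One simple-root ordering that puts it in standard form is (alpha_5, alpha_4, alpha_2, alpha_3, alpha_1). So the algebra is type D_5, i.e. so(10).

type D_5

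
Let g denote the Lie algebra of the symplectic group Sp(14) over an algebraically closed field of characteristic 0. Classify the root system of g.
C_7 (sp(14))

This is sp(14), which has dimension 14(14+1)/2 = 105 and rank 14/2 = 7. In the classification of classical Lie algebras, the symplectic algebra sp(2n) has type C_n; here n = 7, so the Dynkin diagram is a chain of 7 nodes with a double edge at one end; the terminal node there is the unique long simple root (C_7). Hence the type is C_7.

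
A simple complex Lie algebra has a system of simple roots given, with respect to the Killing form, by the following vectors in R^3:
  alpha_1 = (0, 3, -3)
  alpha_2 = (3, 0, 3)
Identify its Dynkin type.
Compute the Cartan integers a_ij = 2(alpha_i, alpha_j)/(alpha_j, alpha_j); the resulting 2x2 Cartan matrix is
[[2, -1], [-1, 2]].
All simple roots have the same length, so the diagram is simply laced. The associated Dynkin diagram is a chain of 2 nodes with single edges (A_2), so the type is A_2 (the algebra sl(3)).

A_2 (sl(3))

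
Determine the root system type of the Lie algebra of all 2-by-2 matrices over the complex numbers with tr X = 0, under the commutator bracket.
This is sl(2), which has dimension 2^2 - 1 = 3 and rank 2 - 1 = 1 (a Cartan subalgebra is the diagonal traceless matrices). In the classification of classical Lie algebras, the special linear algebra sl(n+1) has type A_n; here n = 1, so the Dynkin diagram is a chain of 1 nodes with single edges (A_1). Hence the type is A_1.

A1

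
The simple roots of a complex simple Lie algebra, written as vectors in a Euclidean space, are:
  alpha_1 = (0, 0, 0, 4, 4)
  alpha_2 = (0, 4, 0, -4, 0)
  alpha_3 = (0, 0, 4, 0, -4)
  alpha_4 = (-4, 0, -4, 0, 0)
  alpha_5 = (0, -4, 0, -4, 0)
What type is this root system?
D_5

Compute the Cartan integers a_ij = 2(alpha_i, alpha_j)/(alpha_j, alpha_j); the resulting 5x5 Cartan matrix is
[[2, -1, -1, 0, -1], [-1, 2, 0, 0, 0], [-1, 0, 2, -1, 0], [0, 0, -1, 2, 0], [-1, 0, 0, 0, 2]].
All simple roots have the same length, so the diagram is simply laced. The associated Dynkin diagram is a chain of 3 nodes with a fork of two nodes at one end (D_5), so the type is D_5 (the algebra so(10)).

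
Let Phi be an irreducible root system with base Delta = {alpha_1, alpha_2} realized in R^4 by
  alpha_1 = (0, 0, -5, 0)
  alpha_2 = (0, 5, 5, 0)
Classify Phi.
B2

Compute the Cartan integers a_ij = 2(alpha_i, alpha_j)/(alpha_j, alpha_j); the resulting 2x2 Cartan matrix is
[[2, -1], [-2, 2]].
The roots have two lengths (squared-length ratio 2:1); the short ones are alpha_{1}. The associated Dynkin diagram is a chain of 2 nodes with a double edge at one end; the terminal node there is the unique short simple root (B_2), so the type is B_2 (the algebra so(5)).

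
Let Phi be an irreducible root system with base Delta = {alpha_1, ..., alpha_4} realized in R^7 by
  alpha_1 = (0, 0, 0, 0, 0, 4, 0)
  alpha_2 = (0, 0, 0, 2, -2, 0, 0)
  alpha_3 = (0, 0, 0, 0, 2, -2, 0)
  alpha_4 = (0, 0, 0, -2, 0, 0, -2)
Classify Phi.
type C_4

Compute the Cartan integers a_ij = 2(alpha_i, alpha_j)/(alpha_j, alpha_j); the resulting 4x4 Cartan matrix is
[[2, 0, -2, 0], [0, 2, -1, -1], [-1, -1, 2, 0], [0, -1, 0, 2]].
The roots have two lengths (squared-length ratio 2:1); the short ones are alpha_{2,3,4}. The associated Dynkin diagram is a chain of 4 nodes with a double edge at one end; the terminal node there is the unique long simple root (C_4), so the type is C_4 (the algebra sp(8)).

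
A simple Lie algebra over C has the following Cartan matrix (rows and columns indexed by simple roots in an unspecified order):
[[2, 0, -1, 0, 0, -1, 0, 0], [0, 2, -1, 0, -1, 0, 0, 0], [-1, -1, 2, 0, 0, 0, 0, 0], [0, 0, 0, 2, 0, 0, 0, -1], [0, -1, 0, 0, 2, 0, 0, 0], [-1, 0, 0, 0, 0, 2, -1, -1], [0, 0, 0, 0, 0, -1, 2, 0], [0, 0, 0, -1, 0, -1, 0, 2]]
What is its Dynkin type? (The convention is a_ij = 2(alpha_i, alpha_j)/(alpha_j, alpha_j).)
E_8

The matrix has rank 8 with 2's on the diagonal. Reading the off-diagonal entries as Dynkin edges (a single edge where a_ij = a_ji = -1; a double or triple edge where a_ij * a_ji = 2 or 3), the diagram is a chain of 7 nodes with one extra node attached to the third node from one end (E_8). One simple-root ordering that puts it in standard form is (alpha_4, alpha_7, alpha_8, alpha_6, alpha_1, alpha_3, alpha_2, alpha_5). So the algebra is type E_8.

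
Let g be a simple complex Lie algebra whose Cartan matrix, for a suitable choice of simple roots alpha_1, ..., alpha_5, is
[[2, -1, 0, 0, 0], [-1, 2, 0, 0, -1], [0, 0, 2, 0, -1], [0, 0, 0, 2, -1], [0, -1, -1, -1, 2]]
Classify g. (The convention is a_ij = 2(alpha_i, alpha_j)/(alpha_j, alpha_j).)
D5

The matrix has rank 5 with 2's on the diagonal. Reading the off-diagonal entries as Dynkin edges (a single edge where a_ij = a_ji = -1; a double or triple edge where a_ij * a_ji = 2 or 3), the diagram is a chain of 3 nodes with a fork of two nodes at one end (D_5). One simple-root ordering that puts it in standard form is (alpha_1, alpha_2, alpha_5, alpha_3, alpha_4). So the algebra is type D_5, i.e. so(10).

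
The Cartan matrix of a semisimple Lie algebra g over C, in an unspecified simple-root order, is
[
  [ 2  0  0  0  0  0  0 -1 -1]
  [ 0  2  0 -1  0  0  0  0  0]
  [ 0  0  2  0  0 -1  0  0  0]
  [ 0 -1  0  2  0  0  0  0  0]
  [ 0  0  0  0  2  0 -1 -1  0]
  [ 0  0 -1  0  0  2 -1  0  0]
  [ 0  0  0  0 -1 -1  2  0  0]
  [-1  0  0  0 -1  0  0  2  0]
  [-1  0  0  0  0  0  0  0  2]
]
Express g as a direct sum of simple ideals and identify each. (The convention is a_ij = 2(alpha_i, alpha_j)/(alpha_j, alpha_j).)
The diagram associated to this matrix has two connected components: the simple roots {alpha_2, alpha_4} form a chain of 2 nodes with single edges (A_2), and {alpha_1, alpha_3, alpha_5, alpha_6, alpha_7, alpha_8, alpha_9} form a chain of 7 nodes with single edges (A_7). A semisimple Lie algebra decomposes uniquely as the direct sum of simple ideals, one per connected component of its Dynkin diagram, so g ≅ A_2 ⊕ A_7 (dimension 8 + 63 = 71).

A_2 (sl(3)) ⊕ A_7 (sl(8))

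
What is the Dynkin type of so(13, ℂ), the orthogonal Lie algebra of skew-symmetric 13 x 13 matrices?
B_6 (so(13))

This is so(13) with 13 odd, which has dimension 13(13-1)/2 = 78 and rank (13-1)/2 = 6. In the classification of classical Lie algebras, the orthogonal algebra so(2n+1) in an odd number of variables has type B_n; here n = 6, so the Dynkin diagram is a chain of 6 nodes with a double edge at one end; the terminal node there is the unique short simple root (B_6). Hence the type is B_6.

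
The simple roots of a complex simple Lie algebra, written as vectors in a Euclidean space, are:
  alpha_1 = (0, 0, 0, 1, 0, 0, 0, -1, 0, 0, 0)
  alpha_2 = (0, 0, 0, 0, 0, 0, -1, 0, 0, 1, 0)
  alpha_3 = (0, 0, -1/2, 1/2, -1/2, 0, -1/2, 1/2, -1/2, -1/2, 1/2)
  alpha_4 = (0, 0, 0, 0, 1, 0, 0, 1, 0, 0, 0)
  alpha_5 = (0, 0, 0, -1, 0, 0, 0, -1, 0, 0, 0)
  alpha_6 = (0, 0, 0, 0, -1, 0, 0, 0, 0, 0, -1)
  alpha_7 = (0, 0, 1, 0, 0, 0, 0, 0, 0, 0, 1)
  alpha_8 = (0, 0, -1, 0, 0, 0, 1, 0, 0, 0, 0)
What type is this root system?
Compute the Cartan integers a_ij = 2(alpha_i, alpha_j)/(alpha_j, alpha_j); the resulting 8x8 Cartan matrix is
[[2, 0, 0, -1, 0, 0, 0, 0], [0, 2, 0, 0, 0, 0, 0, -1], [0, 0, 2, 0, -1, 0, 0, 0], [-1, 0, 0, 2, -1, -1, 0, 0], [0, 0, -1, -1, 2, 0, 0, 0], [0, 0, 0, -1, 0, 2, -1, 0], [0, 0, 0, 0, 0, -1, 2, -1], [0, -1, 0, 0, 0, 0, -1, 2]].
All simple roots have the same length, so the diagram is simply laced. The associated Dynkin diagram is a chain of 7 nodes with one extra node attached to the third node from one end (E_8), so the type is E_8.

E_8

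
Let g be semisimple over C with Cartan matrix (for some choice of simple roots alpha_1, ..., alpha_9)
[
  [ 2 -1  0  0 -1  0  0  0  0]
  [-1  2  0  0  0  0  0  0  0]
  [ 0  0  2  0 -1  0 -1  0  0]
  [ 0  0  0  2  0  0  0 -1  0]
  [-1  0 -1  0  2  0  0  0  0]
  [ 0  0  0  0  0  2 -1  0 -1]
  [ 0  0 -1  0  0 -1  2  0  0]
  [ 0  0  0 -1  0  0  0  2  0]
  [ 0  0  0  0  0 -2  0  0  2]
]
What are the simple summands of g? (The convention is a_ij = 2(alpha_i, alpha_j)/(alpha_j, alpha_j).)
The diagram associated to this matrix has two connected components: the simple roots {alpha_4, alpha_8} form a chain of 2 nodes with single edges (A_2), and {alpha_1, alpha_2, alpha_3, alpha_5, alpha_6, alpha_7, alpha_9} form a chain of 7 nodes with a double edge at one end; the terminal node there is the unique long simple root (C_7). A semisimple Lie algebra decomposes uniquely as the direct sum of simple ideals, one per connected component of its Dynkin diagram, so g ≅ A_2 ⊕ C_7 (dimension 8 + 105 = 113).

type A_2 ⊕ type C_7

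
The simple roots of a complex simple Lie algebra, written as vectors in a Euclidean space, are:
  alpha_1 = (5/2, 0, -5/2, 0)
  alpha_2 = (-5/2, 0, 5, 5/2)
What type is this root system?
Compute the Cartan integers a_ij = 2(alpha_i, alpha_j)/(alpha_j, alpha_j); the resulting 2x2 Cartan matrix is
[[2, -1], [-3, 2]].
The roots have two lengths (squared-length ratio 3:1); the short ones are alpha_{1}. The associated Dynkin diagram is two nodes joined by a triple edge (G_2), so the type is G_2.

G2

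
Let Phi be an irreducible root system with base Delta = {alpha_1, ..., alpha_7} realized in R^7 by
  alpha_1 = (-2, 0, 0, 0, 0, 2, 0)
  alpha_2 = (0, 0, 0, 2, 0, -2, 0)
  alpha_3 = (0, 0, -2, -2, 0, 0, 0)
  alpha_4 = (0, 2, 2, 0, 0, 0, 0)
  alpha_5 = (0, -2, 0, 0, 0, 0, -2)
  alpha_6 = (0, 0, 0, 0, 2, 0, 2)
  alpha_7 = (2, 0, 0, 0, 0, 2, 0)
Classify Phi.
Compute the Cartan integers a_ij = 2(alpha_i, alpha_j)/(alpha_j, alpha_j); the resulting 7x7 Cartan matrix is
[[2, -1, 0, 0, 0, 0, 0], [-1, 2, -1, 0, 0, 0, -1], [0, -1, 2, -1, 0, 0, 0], [0, 0, -1, 2, -1, 0, 0], [0, 0, 0, -1, 2, -1, 0], [0, 0, 0, 0, -1, 2, 0], [0, -1, 0, 0, 0, 0, 2]].
All simple roots have the same length, so the diagram is simply laced. The associated Dynkin diagram is a chain of 5 nodes with a fork of two nodes at one end (D_7), so the type is D_7 (the algebra so(14)).

D_7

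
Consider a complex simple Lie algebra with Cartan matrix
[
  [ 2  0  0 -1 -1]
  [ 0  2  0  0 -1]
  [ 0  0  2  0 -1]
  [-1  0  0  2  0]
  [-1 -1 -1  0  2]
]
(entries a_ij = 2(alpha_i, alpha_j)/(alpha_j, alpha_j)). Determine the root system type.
D_5

The matrix has rank 5 with 2's on the diagonal. Reading the off-diagonal entries as Dynkin edges (a single edge where a_ij = a_ji = -1; a double or triple edge where a_ij * a_ji = 2 or 3), the diagram is a chain of 3 nodes with a fork of two nodes at one end (D_5). One simple-root ordering that puts it in standard form is (alpha_4, alpha_1, alpha_5, alpha_2, alpha_3). So the algebra is type D_5, i.e. so(10).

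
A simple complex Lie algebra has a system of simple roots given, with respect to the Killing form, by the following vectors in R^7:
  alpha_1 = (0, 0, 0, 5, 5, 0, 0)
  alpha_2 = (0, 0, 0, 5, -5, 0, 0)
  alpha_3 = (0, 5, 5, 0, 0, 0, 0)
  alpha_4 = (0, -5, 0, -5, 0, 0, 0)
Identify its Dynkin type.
D_4 (so(8))

Compute the Cartan integers a_ij = 2(alpha_i, alpha_j)/(alpha_j, alpha_j); the resulting 4x4 Cartan matrix is
[[2, 0, 0, -1], [0, 2, 0, -1], [0, 0, 2, -1], [-1, -1, -1, 2]].
All simple roots have the same length, so the diagram is simply laced. The associated Dynkin diagram is a chain of 2 nodes with a fork of two nodes at one end (D_4), so the type is D_4 (the algebra so(8)).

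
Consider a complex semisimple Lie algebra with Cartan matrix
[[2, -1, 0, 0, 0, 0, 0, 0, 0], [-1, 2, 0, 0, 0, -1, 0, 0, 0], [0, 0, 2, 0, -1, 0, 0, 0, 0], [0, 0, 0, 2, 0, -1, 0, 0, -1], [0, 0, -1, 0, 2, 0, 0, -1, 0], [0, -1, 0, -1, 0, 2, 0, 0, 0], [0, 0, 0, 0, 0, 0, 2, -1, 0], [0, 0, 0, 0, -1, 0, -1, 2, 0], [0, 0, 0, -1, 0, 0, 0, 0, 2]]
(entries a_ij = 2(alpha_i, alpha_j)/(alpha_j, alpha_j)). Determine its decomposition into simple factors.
The diagram associated to this matrix has two connected components: the simple roots {alpha_3, alpha_5, alpha_7, alpha_8} form a chain of 4 nodes with single edges (A_4), and {alpha_1, alpha_2, alpha_4, alpha_6, alpha_9} form a chain of 5 nodes with single edges (A_5). A semisimple Lie algebra decomposes uniquely as the direct sum of simple ideals, one per connected component of its Dynkin diagram, so g ≅ A_4 ⊕ A_5 (dimension 24 + 35 = 59).

A_4 + A_5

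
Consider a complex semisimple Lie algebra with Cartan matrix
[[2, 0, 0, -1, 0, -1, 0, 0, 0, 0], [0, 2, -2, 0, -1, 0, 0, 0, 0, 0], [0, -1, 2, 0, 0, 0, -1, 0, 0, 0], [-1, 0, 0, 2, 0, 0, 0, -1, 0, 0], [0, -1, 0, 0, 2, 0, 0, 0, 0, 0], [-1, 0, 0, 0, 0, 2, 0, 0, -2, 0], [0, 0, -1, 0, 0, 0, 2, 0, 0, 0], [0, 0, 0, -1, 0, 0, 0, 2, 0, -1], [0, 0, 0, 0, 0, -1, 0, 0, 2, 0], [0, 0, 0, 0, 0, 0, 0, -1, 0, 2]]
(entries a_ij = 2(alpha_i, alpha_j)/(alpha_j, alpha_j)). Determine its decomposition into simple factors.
The diagram associated to this matrix has two connected components: the simple roots {alpha_1, alpha_4, alpha_6, alpha_8, alpha_9, alpha_10} form a chain of 6 nodes with a double edge at one end; the terminal node there is the unique short simple root (B_6), and {alpha_2, alpha_3, alpha_5, alpha_7} form a chain of 4 nodes with a double edge between the middle two (F_4). A semisimple Lie algebra decomposes uniquely as the direct sum of simple ideals, one per connected component of its Dynkin diagram, so g ≅ B_6 ⊕ F_4 (dimension 78 + 52 = 130).

B6 ⊕ F4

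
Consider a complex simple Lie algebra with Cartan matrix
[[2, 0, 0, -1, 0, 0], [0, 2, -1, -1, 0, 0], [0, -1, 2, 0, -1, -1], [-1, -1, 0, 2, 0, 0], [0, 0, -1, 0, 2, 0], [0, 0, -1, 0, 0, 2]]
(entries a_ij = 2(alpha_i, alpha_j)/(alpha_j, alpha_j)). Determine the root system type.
The matrix has rank 6 with 2's on the diagonal. Reading the off-diagonal entries as Dynkin edges (a single edge where a_ij = a_ji = -1; a double or triple edge where a_ij * a_ji = 2 or 3), the diagram is a chain of 4 nodes with a fork of two nodes at one end (D_6). One simple-root ordering that puts it in standard form is (alpha_1, alpha_4, alpha_2, alpha_3, alpha_6, alpha_5). So the algebra is type D_6, i.e. so(12).

D_6 (so(12))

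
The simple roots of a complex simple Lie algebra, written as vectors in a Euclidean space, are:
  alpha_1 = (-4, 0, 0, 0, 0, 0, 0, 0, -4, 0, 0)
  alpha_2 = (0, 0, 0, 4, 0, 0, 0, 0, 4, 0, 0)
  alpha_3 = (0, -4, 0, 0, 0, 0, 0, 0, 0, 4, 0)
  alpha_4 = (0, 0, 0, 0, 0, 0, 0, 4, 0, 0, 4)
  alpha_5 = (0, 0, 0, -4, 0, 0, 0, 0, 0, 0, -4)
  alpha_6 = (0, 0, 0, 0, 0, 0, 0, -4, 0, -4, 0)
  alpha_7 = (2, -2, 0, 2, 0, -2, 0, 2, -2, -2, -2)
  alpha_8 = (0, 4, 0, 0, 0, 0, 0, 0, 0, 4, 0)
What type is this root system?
Compute the Cartan integers a_ij = 2(alpha_i, alpha_j)/(alpha_j, alpha_j); the resulting 8x8 Cartan matrix is
[[2, -1, 0, 0, 0, 0, 0, 0], [-1, 2, 0, 0, -1, 0, 0, 0], [0, 0, 2, 0, 0, -1, 0, 0], [0, 0, 0, 2, -1, -1, 0, 0], [0, -1, 0, -1, 2, 0, 0, 0], [0, 0, -1, -1, 0, 2, 0, -1], [0, 0, 0, 0, 0, 0, 2, -1], [0, 0, 0, 0, 0, -1, -1, 2]].
All simple roots have the same length, so the diagram is simply laced. The associated Dynkin diagram is a chain of 7 nodes with one extra node attached to the third node from one end (E_8), so the type is E_8.

E8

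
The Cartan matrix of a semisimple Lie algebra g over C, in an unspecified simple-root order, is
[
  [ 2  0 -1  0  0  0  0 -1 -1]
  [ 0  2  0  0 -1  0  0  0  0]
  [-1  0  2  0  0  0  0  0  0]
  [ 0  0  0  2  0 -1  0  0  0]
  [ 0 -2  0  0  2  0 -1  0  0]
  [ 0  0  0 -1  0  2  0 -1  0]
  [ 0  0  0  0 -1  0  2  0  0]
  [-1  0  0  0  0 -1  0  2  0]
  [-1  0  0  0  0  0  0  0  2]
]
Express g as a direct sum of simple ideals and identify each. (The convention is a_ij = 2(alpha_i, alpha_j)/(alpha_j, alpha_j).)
The diagram associated to this matrix has two connected components: the simple roots {alpha_2, alpha_5, alpha_7} form a chain of 3 nodes with a double edge at one end; the terminal node there is the unique short simple root (B_3), and {alpha_1, alpha_3, alpha_4, alpha_6, alpha_8, alpha_9} form a chain of 4 nodes with a fork of two nodes at one end (D_6). A semisimple Lie algebra decomposes uniquely as the direct sum of simple ideals, one per connected component of its Dynkin diagram, so g ≅ B_3 ⊕ D_6 (dimension 21 + 66 = 87).

type B_3 ⊕ type D_6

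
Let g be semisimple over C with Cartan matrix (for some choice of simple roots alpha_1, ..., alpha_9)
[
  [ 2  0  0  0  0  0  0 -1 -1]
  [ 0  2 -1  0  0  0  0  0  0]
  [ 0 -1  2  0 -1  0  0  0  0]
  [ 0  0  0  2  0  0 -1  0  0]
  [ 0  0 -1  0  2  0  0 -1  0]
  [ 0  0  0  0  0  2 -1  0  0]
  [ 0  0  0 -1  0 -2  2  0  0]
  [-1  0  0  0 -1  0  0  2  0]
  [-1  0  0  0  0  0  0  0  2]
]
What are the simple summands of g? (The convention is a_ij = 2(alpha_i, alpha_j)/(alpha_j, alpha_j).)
A_6 ⊕ B_3

The diagram associated to this matrix has two connected components: the simple roots {alpha_1, alpha_2, alpha_3, alpha_5, alpha_8, alpha_9} form a chain of 6 nodes with single edges (A_6), and {alpha_4, alpha_6, alpha_7} form a chain of 3 nodes with a double edge at one end; the terminal node there is the unique short simple root (B_3). A semisimple Lie algebra decomposes uniquely as the direct sum of simple ideals, one per connected component of its Dynkin diagram, so g ≅ A_6 ⊕ B_3 (dimension 48 + 21 = 69).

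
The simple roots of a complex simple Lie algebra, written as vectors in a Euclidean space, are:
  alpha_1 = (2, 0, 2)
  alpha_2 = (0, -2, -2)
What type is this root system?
A_2 (sl(3))

Compute the Cartan integers a_ij = 2(alpha_i, alpha_j)/(alpha_j, alpha_j); the resulting 2x2 Cartan matrix is
[[2, -1], [-1, 2]].
All simple roots have the same length, so the diagram is simply laced. The associated Dynkin diagram is a chain of 2 nodes with single edges (A_2), so the type is A_2 (the algebra sl(3)).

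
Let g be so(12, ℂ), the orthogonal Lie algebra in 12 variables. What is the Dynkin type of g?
This is so(12) with 12 even, which has dimension 12(12-1)/2 = 66 and rank 12/2 = 6. In the classification of classical Lie algebras, the orthogonal algebra so(2n) in an even number of variables has type D_n; here n = 6, so the Dynkin diagram is a chain of 4 nodes with a fork of two nodes at one end (D_6). Hence the type is D_6.

type D_6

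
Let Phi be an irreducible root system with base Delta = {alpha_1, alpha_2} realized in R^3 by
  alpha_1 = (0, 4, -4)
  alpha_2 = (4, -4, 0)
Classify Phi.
Compute the Cartan integers a_ij = 2(alpha_i, alpha_j)/(alpha_j, alpha_j); the resulting 2x2 Cartan matrix is
[[2, -1], [-1, 2]].
All simple roots have the same length, so the diagram is simply laced. The associated Dynkin diagram is a chain of 2 nodes with single edges (A_2), so the type is A_2 (the algebra sl(3)).

A_2 (sl(3))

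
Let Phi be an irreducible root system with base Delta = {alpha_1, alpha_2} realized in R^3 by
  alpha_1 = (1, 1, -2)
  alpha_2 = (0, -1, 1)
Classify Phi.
G2

Compute the Cartan integers a_ij = 2(alpha_i, alpha_j)/(alpha_j, alpha_j); the resulting 2x2 Cartan matrix is
[[2, -3], [-1, 2]].
The roots have two lengths (squared-length ratio 3:1); the short ones are alpha_{2}. The associated Dynkin diagram is two nodes joined by a triple edge (G_2), so the type is G_2.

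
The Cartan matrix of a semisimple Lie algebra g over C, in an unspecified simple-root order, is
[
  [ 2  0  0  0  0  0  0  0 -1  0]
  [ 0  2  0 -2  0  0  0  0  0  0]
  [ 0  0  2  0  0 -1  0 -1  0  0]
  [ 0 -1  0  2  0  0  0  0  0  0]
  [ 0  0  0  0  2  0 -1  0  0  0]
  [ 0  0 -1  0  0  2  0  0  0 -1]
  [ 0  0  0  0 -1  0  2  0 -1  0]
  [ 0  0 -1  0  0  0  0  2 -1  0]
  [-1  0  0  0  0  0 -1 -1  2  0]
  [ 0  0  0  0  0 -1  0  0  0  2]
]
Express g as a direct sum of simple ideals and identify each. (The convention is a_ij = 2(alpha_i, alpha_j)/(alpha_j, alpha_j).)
The diagram associated to this matrix has two connected components: the simple roots {alpha_2, alpha_4} form a chain of 2 nodes with a double edge at one end; the terminal node there is the unique short simple root (B_2), and {alpha_1, alpha_3, alpha_5, alpha_6, alpha_7, alpha_8, alpha_9, alpha_10} form a chain of 7 nodes with one extra node attached to the third node from one end (E_8). A semisimple Lie algebra decomposes uniquely as the direct sum of simple ideals, one per connected component of its Dynkin diagram, so g ≅ B_2 ⊕ E_8 (dimension 10 + 248 = 258).

B_2 (so(5)) + E_8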